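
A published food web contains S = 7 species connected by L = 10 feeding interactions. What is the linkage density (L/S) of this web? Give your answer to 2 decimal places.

L/S = 1.43

There are L = 10 links among S = 7 species.
L/S = 10/7 = 1.4286 ≈ 1.43.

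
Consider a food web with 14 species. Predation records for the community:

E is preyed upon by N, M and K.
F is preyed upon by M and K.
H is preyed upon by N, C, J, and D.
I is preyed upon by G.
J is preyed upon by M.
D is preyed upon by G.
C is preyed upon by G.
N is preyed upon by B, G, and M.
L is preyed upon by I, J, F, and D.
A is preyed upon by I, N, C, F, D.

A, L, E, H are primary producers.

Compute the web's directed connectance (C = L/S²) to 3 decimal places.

The web has S = 14 species and L = 25 feeding links.
C = L / S² = 25 / 196 = 0.1276 ≈ 0.128.

C = 0.128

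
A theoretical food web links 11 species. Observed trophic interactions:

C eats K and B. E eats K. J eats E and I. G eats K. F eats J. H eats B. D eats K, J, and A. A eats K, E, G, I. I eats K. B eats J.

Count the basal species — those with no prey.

Basal species (no prey listed): K.
Count: 1.

1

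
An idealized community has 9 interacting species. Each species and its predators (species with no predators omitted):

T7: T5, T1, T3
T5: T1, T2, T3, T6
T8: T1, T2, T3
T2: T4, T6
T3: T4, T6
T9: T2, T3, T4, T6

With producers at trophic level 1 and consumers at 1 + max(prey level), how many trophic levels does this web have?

4

Producers (level 1): T8, T9, T7.
T7 → T5 → T2 → T4 gives T4 level 4.
No species has a prey at level 4, so no species reaches level 5.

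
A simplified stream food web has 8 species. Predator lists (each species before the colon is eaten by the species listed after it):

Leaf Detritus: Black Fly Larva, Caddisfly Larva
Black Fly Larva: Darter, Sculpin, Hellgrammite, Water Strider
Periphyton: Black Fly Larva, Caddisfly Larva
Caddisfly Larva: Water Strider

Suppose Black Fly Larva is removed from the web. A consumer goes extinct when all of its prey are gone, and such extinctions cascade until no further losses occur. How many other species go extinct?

3

Remove Black Fly Larva.
Round 1: Darter (all prey gone), Sculpin (all prey gone), Hellgrammite (all prey gone) → extinct.
No further losses. Total secondary extinctions: 3.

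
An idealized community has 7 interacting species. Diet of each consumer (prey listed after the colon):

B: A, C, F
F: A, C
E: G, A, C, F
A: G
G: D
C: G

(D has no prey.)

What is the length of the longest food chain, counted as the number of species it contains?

One longest chain: D → G → A → F → B.
It has 5 species and 4 links.

5 species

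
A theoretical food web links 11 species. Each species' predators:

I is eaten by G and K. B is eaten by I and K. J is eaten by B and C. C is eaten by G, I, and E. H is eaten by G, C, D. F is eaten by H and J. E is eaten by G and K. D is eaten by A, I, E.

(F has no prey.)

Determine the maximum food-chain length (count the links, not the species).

4 links

One longest chain: F → H → D → I → G.
It has 5 species and 4 links.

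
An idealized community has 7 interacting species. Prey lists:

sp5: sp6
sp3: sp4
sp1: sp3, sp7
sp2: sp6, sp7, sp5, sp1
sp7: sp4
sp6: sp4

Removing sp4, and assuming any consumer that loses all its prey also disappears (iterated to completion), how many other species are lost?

Remove sp4.
Round 1: sp6 (all prey gone), sp3 (all prey gone), sp7 (all prey gone) → extinct.
Round 2: sp5 (all prey gone), sp1 (all prey gone) → extinct.
Round 3: sp2 (all prey gone) → extinct.
No further losses. Total secondary extinctions: 6.

6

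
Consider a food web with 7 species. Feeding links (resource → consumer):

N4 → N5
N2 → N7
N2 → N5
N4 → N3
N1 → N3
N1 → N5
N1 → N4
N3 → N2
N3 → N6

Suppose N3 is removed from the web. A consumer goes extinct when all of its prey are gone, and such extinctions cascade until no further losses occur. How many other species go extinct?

Remove N3.
Round 1: N6 (all prey gone), N2 (all prey gone) → extinct.
Round 2: N7 (all prey gone) → extinct.
No further losses. Total secondary extinctions: 3.

3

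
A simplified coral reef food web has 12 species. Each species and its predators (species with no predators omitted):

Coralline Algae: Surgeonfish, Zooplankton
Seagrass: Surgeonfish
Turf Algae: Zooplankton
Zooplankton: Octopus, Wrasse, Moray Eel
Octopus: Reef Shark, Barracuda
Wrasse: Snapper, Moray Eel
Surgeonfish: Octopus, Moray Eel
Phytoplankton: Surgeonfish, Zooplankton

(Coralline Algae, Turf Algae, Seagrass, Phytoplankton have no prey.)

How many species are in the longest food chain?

One longest chain: Coralline Algae → Zooplankton → Wrasse → Snapper.
It has 4 species and 3 links.

4 species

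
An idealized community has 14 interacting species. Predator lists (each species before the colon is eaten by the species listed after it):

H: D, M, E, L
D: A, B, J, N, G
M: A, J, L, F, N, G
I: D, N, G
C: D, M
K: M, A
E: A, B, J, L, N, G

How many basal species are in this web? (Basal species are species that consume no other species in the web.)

Basal species (no prey listed): H, I, C, K.
Count: 4.

4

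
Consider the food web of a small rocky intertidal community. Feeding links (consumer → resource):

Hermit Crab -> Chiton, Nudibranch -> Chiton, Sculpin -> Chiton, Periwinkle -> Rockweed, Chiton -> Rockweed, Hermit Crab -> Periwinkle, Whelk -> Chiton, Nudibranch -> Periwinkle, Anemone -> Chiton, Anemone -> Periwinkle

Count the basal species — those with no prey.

Basal species (no prey listed): Rockweed.
Count: 1.

1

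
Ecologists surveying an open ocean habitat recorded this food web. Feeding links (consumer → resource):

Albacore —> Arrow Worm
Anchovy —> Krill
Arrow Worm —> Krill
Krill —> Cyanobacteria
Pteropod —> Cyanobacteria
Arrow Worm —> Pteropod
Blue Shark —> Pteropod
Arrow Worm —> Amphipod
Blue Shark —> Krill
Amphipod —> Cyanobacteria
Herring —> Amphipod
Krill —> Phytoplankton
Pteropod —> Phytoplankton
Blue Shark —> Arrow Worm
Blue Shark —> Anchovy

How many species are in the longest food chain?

4 species

One longest chain: Cyanobacteria → Krill → Arrow Worm → Albacore.
It has 4 species and 3 links.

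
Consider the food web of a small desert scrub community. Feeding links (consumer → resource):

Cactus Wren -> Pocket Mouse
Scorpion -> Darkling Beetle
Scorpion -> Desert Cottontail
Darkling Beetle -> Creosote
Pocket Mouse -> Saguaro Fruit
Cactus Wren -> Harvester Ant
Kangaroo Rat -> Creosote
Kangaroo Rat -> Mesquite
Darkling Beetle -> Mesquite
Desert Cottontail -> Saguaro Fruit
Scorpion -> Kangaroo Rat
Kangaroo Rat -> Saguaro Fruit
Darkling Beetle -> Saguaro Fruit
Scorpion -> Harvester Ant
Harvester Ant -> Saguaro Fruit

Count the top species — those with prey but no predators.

Top species (has prey, but nothing eats it): Scorpion, Cactus Wren.
Count: 2.

2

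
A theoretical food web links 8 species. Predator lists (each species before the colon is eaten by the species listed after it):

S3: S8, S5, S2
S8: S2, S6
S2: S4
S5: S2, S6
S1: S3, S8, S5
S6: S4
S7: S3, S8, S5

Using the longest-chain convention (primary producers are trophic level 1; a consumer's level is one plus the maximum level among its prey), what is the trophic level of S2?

S7 is a producer → level 1.
S3 eats S7 (level 1); other prey at levels: S1 1 → level 2.
S8 eats S3 (level 2); other prey at levels: S7 1, S1 1 → level 3.
S2 eats S8 (level 3); other prey at levels: S3 2, S5 3 → level 4.

Trophic level 4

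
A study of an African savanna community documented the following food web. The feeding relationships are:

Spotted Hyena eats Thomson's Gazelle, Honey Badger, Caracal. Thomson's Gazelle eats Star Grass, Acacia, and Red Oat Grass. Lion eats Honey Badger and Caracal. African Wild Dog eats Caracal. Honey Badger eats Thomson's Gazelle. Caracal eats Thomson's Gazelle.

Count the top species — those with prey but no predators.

Top species (has prey, but nothing eats it): Lion, Spotted Hyena, African Wild Dog.
Count: 3.

3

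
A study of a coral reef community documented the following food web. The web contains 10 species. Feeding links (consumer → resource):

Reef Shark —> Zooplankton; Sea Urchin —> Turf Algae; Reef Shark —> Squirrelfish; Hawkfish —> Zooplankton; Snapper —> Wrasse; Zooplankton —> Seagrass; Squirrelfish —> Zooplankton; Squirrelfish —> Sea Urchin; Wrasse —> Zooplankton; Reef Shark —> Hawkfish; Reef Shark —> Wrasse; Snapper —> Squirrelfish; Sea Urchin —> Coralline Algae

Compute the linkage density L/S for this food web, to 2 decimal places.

L/S = 1.30

There are L = 13 links among S = 10 species.
L/S = 13/10 = 1.3000 ≈ 1.30.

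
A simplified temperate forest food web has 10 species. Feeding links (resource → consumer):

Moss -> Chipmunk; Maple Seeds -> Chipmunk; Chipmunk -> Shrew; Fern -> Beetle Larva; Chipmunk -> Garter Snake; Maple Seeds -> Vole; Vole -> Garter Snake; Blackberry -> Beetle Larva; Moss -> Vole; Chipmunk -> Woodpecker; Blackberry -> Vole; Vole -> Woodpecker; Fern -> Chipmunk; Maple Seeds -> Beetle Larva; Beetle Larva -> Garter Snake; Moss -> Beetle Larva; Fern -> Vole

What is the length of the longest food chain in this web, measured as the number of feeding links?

One longest chain: Maple Seeds → Beetle Larva → Garter Snake.
It has 3 species and 2 links.

2 links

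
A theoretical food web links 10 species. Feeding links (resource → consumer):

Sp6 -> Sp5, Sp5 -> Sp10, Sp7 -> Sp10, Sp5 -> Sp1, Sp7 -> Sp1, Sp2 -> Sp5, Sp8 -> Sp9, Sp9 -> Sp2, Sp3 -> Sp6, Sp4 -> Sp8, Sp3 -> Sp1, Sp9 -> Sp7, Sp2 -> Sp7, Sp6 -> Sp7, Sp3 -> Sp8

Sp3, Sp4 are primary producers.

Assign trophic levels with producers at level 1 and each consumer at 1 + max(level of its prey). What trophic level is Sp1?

Trophic level 6

Sp3 is a producer → level 1.
Sp8 eats Sp3 (level 1); other prey at levels: Sp4 1 → level 2.
Sp9 eats Sp8 → level 3.
Sp2 eats Sp9 → level 4.
Sp5 eats Sp2 (level 4); other prey at levels: Sp6 2 → level 5.
Sp1 eats Sp5 (level 5); other prey at levels: Sp3 1, Sp7 5 → level 6.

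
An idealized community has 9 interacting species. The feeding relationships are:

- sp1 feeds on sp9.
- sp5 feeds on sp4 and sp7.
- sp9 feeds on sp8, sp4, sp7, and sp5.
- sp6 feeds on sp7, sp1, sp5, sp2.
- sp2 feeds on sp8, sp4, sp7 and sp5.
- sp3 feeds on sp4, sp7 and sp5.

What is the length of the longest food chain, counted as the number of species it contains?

One longest chain: sp7 → sp5 → sp9 → sp1 → sp6.
It has 5 species and 4 links.

5 species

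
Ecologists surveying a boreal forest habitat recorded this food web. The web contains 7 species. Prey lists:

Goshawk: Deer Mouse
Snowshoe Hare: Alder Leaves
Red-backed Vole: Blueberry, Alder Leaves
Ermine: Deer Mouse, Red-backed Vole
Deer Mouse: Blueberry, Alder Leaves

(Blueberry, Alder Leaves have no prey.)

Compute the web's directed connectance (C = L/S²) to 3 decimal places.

C = 0.163

The web has S = 7 species and L = 8 feeding links.
C = L / S² = 8 / 49 = 0.1633 ≈ 0.163.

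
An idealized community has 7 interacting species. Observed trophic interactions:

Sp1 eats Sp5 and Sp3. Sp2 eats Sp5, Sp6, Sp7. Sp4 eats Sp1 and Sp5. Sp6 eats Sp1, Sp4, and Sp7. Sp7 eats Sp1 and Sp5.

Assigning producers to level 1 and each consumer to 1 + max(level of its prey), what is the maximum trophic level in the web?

5

Producers (level 1): Sp5, Sp3.
Sp5 → Sp1 → Sp7 → Sp6 → Sp2 gives Sp2 level 5.
No species has a prey at level 5, so no species reaches level 6.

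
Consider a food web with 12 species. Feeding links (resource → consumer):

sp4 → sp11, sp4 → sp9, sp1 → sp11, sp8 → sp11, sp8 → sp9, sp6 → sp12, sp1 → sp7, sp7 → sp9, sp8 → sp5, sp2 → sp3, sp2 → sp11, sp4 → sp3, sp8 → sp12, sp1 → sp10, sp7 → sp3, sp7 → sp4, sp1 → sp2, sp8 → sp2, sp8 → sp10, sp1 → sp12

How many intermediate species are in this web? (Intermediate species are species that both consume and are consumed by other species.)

Intermediate species (has both prey and predators): sp2, sp7, sp4.
Count: 3.

3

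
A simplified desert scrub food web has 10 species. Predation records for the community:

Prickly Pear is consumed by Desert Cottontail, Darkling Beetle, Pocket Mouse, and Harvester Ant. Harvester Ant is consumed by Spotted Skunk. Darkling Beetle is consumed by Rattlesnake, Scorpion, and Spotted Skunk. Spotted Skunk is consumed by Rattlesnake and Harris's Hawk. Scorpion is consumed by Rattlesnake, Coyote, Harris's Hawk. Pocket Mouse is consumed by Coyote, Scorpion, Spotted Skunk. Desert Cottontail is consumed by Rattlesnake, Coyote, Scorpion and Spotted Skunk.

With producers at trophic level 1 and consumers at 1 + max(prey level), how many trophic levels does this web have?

Producers (level 1): Prickly Pear.
Prickly Pear → Pocket Mouse → Scorpion → Harris's Hawk gives Harris's Hawk level 4.
No species has a prey at level 4, so no species reaches level 5.

4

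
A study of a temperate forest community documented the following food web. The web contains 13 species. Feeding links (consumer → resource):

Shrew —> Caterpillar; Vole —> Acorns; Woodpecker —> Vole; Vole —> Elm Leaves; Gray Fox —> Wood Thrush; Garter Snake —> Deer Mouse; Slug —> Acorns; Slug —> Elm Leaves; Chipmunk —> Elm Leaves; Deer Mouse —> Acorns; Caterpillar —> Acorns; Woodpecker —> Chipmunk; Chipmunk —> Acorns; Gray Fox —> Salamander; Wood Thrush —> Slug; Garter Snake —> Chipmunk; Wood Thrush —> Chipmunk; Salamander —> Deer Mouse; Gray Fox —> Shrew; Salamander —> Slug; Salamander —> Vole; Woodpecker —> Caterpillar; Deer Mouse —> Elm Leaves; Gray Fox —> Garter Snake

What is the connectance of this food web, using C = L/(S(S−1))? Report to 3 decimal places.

C = 0.154

The web has S = 13 species and L = 24 feeding links.
C = L / (S(S−1)) = 24 / 156 = 0.1538 ≈ 0.154.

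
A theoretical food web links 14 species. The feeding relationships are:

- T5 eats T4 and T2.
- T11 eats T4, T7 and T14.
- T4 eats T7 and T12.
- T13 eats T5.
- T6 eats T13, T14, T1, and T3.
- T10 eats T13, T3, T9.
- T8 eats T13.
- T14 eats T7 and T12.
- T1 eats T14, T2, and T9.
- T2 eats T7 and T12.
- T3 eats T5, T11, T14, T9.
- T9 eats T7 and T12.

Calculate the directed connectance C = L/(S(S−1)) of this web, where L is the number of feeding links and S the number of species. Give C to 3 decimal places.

The web has S = 14 species and L = 29 feeding links.
C = L / (S(S−1)) = 29 / 182 = 0.1593 ≈ 0.159.

C = 0.159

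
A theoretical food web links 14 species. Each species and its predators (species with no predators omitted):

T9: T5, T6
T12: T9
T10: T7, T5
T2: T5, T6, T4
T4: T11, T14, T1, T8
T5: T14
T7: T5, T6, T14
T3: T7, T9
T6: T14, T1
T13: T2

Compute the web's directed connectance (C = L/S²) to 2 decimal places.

The web has S = 14 species and L = 21 feeding links.
C = L / S² = 21 / 196 = 0.1071 ≈ 0.11.

C = 0.11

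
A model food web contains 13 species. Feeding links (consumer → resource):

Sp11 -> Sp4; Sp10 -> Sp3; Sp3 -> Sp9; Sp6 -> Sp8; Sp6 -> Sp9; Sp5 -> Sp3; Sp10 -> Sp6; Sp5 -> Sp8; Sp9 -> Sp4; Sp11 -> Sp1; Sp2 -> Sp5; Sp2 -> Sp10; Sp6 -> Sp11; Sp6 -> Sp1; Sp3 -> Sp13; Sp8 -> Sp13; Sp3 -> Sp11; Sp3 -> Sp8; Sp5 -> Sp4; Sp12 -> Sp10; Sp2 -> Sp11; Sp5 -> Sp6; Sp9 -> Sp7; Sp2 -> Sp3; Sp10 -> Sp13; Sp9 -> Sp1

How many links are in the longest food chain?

4 links

One longest chain: Sp13 → Sp8 → Sp6 → Sp10 → Sp2.
It has 5 species and 4 links.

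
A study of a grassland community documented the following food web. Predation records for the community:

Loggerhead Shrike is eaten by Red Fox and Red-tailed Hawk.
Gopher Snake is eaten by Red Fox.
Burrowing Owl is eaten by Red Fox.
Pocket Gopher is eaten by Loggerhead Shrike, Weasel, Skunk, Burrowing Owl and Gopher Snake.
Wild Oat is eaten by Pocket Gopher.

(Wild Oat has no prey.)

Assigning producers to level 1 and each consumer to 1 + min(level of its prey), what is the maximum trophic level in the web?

4

Producers (level 1): Wild Oat.
Following each consumer down to its lowest-level prey: Wild Oat → Pocket Gopher → Loggerhead Shrike → Red-tailed Hawk (levels 1 through 4).
All prey of Red-tailed Hawk (Loggerhead Shrike 3) are at level 3 or above, so Red-tailed Hawk is at level 1 + 3 = 4.
Every consumer has at least one prey at level 3 or below, so none exceeds level 4.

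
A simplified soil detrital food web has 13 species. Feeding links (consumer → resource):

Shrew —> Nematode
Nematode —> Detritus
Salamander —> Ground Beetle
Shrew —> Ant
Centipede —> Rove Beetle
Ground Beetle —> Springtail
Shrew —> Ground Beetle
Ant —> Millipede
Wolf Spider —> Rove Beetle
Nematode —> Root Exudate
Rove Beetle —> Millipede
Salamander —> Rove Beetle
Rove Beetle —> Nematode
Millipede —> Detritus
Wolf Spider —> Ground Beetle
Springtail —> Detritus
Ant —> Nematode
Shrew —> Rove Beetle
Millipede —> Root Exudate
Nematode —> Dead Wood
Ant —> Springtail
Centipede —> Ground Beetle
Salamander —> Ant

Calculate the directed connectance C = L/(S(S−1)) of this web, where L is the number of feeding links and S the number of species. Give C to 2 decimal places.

The web has S = 13 species and L = 23 feeding links.
C = L / (S(S−1)) = 23 / 156 = 0.1474 ≈ 0.15.

C = 0.15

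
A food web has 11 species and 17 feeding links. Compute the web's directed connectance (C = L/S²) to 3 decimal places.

C = 0.140

The web has S = 11 species and L = 17 feeding links.
C = L / S² = 17 / 121 = 0.1405 ≈ 0.140.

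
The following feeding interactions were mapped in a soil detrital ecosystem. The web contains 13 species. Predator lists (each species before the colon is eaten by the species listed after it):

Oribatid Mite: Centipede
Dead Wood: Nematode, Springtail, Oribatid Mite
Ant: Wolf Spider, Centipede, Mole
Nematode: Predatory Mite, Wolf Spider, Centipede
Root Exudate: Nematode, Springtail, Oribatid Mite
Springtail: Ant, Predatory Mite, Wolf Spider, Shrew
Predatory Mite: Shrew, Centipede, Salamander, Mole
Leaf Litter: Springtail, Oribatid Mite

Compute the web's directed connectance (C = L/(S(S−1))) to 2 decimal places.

C = 0.15

The web has S = 13 species and L = 23 feeding links.
C = L / (S(S−1)) = 23 / 156 = 0.1474 ≈ 0.15.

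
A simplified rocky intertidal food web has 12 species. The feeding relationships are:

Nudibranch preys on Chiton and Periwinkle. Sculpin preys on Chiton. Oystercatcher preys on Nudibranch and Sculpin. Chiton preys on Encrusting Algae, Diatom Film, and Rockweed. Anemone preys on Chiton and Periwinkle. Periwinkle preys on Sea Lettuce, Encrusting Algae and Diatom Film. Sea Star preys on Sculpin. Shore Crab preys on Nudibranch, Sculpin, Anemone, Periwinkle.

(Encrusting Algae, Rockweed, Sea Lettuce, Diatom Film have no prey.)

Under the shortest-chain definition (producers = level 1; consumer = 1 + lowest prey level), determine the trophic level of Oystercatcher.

Encrusting Algae is a producer → level 1.
Chiton eats Encrusting Algae → level 2.
Sculpin eats Chiton → level 3.
Oystercatcher eats Sculpin → level 4.
No prey of Oystercatcher is below level 3, so 4 is the minimum.

Trophic level 4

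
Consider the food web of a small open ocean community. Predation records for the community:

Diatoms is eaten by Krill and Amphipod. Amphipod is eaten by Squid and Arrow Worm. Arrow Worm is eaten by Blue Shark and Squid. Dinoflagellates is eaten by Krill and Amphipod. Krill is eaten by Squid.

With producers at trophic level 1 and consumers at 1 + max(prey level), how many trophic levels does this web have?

4

Producers (level 1): Dinoflagellates, Diatoms.
Dinoflagellates → Amphipod → Arrow Worm → Squid gives Squid level 4.
No species has a prey at level 4, so no species reaches level 5.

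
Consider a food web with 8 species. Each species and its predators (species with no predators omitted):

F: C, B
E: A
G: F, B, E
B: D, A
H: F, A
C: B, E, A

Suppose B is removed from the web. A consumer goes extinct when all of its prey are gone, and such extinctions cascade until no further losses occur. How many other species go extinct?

Remove B.
Round 1: D (all prey gone) → extinct.
No further losses. Total secondary extinctions: 1.

1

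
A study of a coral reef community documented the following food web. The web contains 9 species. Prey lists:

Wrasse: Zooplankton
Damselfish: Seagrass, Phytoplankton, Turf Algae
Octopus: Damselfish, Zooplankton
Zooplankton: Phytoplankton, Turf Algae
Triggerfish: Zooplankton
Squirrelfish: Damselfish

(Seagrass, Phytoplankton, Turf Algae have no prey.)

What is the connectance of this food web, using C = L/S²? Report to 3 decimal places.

C = 0.123

The web has S = 9 species and L = 10 feeding links.
C = L / S² = 10 / 81 = 0.1235 ≈ 0.123.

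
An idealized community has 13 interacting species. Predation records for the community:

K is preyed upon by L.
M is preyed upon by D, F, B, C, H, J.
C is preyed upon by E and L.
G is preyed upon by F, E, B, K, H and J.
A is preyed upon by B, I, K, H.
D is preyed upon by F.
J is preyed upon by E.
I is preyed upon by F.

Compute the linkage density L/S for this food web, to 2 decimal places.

L/S = 1.69

There are L = 22 links among S = 13 species.
L/S = 22/13 = 1.6923 ≈ 1.69.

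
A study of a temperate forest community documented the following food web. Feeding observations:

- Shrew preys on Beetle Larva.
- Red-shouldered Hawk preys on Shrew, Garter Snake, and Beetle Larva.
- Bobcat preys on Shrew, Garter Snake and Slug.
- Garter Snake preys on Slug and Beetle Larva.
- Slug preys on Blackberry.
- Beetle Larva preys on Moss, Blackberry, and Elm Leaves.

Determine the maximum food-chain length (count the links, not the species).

3 links

One longest chain: Blackberry → Slug → Garter Snake → Bobcat.
It has 4 species and 3 links.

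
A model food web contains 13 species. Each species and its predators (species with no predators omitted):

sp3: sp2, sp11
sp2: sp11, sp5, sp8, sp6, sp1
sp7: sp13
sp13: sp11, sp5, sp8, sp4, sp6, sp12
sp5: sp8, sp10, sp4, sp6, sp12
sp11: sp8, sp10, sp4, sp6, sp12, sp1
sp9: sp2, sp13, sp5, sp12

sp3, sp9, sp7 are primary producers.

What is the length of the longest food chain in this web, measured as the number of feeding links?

One longest chain: sp3 → sp2 → sp11 → sp8.
It has 4 species and 3 links.

3 links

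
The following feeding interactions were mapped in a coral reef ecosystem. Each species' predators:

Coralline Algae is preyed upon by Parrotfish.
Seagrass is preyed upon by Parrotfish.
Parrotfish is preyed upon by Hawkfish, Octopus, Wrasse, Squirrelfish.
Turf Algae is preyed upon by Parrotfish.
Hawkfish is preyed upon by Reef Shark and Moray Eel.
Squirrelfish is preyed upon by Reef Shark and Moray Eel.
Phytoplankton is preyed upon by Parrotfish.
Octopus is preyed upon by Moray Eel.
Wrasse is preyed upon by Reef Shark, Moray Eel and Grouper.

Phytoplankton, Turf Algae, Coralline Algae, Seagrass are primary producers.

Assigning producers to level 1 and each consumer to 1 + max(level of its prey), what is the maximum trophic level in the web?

Producers (level 1): Phytoplankton, Turf Algae, Coralline Algae, Seagrass.
Phytoplankton → Parrotfish → Octopus → Moray Eel gives Moray Eel level 4.
No species has a prey at level 4, so no species reaches level 5.

4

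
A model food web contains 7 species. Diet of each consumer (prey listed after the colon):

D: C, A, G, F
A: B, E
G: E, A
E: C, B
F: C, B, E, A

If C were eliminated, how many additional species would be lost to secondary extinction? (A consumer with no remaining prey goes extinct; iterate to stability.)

Remove C.
Every predator of it retains at least one other prey: E still has B; F still has B, E, A; D still has A, G, F.
No consumer loses all prey, so no secondary extinctions occur.

0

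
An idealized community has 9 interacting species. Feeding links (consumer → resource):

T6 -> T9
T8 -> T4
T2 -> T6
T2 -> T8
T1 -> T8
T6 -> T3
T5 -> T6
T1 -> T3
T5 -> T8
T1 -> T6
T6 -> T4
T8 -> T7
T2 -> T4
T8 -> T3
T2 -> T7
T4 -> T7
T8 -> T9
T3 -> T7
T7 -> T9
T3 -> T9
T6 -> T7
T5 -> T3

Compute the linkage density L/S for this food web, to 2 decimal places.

L/S = 2.44

There are L = 22 links among S = 9 species.
L/S = 22/9 = 2.4444 ≈ 2.44.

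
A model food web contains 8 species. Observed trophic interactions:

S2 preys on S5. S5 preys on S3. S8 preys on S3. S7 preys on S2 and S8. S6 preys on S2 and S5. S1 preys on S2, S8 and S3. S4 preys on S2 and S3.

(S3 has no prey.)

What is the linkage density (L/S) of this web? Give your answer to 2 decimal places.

L/S = 1.50

There are L = 12 links among S = 8 species.
L/S = 12/8 = 1.5000 ≈ 1.50.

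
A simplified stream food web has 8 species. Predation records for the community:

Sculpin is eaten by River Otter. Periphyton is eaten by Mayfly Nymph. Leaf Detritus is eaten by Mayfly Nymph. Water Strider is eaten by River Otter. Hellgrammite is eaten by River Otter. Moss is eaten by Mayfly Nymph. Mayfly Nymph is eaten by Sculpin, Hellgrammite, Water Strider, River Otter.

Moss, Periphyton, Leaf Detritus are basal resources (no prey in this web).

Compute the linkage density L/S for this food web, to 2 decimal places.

There are L = 10 links among S = 8 species.
L/S = 10/8 = 1.2500 ≈ 1.25.

L/S = 1.25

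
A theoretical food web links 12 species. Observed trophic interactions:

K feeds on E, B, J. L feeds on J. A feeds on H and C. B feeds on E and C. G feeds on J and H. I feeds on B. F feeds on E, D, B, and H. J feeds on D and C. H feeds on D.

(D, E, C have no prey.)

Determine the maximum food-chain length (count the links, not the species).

2 links

One longest chain: D → H → A.
It has 3 species and 2 links.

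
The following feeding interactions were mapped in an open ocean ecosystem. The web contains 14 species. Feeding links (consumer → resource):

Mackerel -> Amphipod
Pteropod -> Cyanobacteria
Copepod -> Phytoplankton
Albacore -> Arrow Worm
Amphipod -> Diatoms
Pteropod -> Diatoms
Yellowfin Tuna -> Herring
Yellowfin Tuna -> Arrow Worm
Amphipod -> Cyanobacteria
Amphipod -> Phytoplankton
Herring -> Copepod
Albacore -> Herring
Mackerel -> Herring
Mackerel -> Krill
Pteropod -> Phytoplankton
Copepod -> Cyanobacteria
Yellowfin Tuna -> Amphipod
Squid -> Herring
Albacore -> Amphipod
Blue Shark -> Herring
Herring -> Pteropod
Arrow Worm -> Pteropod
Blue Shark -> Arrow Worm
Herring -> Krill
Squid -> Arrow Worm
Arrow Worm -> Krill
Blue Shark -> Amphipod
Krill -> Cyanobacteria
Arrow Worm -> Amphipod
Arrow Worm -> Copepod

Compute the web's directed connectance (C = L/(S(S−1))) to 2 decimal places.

C = 0.16

The web has S = 14 species and L = 30 feeding links.
C = L / (S(S−1)) = 30 / 182 = 0.1648 ≈ 0.16.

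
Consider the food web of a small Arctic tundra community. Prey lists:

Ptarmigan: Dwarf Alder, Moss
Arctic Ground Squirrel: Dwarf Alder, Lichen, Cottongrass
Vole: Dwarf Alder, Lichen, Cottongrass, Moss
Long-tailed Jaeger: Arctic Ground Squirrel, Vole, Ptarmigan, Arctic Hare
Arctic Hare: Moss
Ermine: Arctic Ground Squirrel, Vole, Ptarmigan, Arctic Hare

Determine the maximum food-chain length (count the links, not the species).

One longest chain: Dwarf Alder → Arctic Ground Squirrel → Ermine.
It has 3 species and 2 links.

2 links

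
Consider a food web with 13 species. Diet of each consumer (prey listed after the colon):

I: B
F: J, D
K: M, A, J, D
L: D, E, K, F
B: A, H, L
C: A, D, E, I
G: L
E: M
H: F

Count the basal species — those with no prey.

Basal species (no prey listed): M, A, J, D.
Count: 4.

4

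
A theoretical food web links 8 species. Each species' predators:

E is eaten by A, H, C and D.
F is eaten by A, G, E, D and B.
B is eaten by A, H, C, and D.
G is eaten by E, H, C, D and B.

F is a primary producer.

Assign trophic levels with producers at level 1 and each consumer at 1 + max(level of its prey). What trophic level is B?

Trophic level 3

F is a producer → level 1.
G eats F → level 2.
B eats G (level 2); other prey at levels: F 1 → level 3.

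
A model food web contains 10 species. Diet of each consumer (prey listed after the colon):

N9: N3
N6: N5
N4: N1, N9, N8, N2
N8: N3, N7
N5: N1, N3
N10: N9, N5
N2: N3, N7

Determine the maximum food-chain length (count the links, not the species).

2 links

One longest chain: N3 → N9 → N4.
It has 3 species and 2 links.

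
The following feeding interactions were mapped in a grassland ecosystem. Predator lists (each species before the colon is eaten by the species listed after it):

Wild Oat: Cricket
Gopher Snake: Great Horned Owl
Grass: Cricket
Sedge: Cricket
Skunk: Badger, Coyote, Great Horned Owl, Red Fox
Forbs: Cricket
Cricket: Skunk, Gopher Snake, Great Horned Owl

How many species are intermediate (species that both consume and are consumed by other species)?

Intermediate species (has both prey and predators): Cricket, Skunk, Gopher Snake.
Count: 3.

3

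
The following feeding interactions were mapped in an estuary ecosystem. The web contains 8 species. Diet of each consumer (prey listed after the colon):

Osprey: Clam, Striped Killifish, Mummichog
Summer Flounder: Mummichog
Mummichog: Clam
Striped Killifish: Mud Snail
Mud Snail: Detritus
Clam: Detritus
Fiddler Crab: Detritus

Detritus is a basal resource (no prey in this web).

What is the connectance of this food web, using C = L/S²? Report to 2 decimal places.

C = 0.14

The web has S = 8 species and L = 9 feeding links.
C = L / S² = 9 / 64 = 0.1406 ≈ 0.14.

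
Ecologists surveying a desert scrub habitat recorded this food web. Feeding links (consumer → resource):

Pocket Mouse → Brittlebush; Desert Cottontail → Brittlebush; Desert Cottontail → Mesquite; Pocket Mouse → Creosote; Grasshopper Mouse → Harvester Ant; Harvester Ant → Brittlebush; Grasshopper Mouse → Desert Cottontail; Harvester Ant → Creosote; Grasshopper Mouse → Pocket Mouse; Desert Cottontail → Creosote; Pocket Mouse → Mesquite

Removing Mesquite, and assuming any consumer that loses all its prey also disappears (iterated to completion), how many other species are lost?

0

Remove Mesquite.
Every predator of it retains at least one other prey: Desert Cottontail still has Creosote, Brittlebush; Pocket Mouse still has Creosote, Brittlebush.
No consumer loses all prey, so no secondary extinctions occur.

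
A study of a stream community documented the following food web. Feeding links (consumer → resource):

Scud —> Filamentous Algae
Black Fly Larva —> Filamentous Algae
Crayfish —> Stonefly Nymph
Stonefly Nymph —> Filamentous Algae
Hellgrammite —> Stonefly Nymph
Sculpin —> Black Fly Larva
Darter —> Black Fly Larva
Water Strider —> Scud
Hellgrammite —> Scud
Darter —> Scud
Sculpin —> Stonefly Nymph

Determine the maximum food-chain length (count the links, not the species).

One longest chain: Filamentous Algae → Stonefly Nymph → Hellgrammite.
It has 3 species and 2 links.

2 links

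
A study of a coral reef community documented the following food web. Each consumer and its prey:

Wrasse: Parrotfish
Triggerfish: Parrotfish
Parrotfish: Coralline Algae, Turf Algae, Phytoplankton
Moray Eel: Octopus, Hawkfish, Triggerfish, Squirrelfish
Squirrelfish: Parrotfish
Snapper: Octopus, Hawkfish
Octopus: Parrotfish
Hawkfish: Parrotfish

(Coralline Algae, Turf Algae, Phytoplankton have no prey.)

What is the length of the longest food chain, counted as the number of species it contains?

One longest chain: Coralline Algae → Parrotfish → Octopus → Snapper.
It has 4 species and 3 links.

4 species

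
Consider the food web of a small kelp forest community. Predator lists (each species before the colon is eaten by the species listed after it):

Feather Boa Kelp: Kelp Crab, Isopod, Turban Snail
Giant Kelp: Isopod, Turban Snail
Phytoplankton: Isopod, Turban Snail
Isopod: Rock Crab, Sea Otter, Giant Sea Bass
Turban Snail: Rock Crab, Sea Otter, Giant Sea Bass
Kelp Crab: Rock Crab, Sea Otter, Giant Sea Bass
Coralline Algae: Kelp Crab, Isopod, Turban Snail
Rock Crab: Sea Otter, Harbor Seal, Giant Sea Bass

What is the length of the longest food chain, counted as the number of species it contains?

4 species

One longest chain: Feather Boa Kelp → Kelp Crab → Rock Crab → Sea Otter.
It has 4 species and 3 links.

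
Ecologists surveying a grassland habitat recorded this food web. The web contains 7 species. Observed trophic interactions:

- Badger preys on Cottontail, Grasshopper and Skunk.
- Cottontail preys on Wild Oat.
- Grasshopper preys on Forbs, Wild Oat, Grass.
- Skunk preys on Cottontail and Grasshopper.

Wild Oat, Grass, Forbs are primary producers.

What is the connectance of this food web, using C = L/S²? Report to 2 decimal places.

C = 0.18

The web has S = 7 species and L = 9 feeding links.
C = L / S² = 9 / 49 = 0.1837 ≈ 0.18.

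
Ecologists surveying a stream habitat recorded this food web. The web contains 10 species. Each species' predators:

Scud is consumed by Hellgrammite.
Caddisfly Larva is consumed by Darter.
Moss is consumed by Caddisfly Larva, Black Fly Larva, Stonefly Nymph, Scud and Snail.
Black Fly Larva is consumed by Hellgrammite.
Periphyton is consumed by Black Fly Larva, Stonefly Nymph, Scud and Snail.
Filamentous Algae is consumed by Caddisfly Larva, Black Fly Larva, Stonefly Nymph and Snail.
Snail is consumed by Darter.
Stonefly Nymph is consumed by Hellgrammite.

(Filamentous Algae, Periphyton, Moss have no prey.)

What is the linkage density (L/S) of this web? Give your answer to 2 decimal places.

There are L = 18 links among S = 10 species.
L/S = 18/10 = 1.8000 ≈ 1.80.

L/S = 1.80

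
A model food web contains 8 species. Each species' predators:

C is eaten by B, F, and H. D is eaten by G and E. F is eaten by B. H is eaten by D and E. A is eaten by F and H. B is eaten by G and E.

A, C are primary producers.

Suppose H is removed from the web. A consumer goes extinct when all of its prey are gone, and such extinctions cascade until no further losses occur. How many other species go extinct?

1

Remove H.
Round 1: D (all prey gone) → extinct.
No further losses. Total secondary extinctions: 1.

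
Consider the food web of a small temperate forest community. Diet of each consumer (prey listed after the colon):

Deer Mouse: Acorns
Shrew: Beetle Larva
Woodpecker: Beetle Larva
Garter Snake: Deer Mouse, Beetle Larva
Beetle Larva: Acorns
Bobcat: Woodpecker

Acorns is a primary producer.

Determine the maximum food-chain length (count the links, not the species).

One longest chain: Acorns → Beetle Larva → Woodpecker → Bobcat.
It has 4 species and 3 links.

3 links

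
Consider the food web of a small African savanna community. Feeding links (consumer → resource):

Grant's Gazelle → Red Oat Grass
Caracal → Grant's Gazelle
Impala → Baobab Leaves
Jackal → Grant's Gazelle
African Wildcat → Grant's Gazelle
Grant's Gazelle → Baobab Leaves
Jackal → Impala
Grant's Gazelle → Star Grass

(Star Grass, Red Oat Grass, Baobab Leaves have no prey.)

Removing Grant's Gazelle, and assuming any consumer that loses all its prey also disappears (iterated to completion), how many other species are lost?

Remove Grant's Gazelle.
Round 1: Caracal (all prey gone), African Wildcat (all prey gone) → extinct.
No further losses. Total secondary extinctions: 2.

2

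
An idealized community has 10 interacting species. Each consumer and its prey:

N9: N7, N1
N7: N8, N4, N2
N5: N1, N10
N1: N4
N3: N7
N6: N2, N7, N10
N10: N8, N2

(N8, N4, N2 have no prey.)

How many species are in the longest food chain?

3 species

One longest chain: N8 → N7 → N9.
It has 3 species and 2 links.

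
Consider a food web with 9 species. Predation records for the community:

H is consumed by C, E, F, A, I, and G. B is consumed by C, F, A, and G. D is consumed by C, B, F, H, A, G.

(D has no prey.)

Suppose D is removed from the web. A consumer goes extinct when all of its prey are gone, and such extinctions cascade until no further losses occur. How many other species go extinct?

Remove D.
Round 1: H (all prey gone), B (all prey gone) → extinct.
Round 2: A (all prey gone), G (all prey gone), I (all prey gone), C (all prey gone), F (all prey gone), E (all prey gone) → extinct.
No further losses. Total secondary extinctions: 8.

8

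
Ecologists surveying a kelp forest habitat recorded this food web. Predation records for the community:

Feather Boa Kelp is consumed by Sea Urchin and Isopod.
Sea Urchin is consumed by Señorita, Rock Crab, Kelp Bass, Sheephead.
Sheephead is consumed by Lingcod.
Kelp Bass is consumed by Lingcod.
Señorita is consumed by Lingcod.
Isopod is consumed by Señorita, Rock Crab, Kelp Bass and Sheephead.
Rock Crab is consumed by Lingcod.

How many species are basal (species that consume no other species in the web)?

1

Basal species (no prey listed): Feather Boa Kelp.
Count: 1.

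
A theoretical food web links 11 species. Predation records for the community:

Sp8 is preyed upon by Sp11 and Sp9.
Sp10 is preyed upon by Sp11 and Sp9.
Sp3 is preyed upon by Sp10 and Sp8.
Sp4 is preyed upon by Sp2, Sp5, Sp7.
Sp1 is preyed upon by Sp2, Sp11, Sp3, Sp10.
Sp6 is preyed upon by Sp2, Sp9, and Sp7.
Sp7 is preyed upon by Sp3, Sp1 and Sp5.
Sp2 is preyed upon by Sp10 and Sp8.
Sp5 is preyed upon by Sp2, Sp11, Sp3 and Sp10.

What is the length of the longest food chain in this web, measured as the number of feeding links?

5 links

One longest chain: Sp6 → Sp7 → Sp1 → Sp3 → Sp10 → Sp9.
It has 6 species and 5 links.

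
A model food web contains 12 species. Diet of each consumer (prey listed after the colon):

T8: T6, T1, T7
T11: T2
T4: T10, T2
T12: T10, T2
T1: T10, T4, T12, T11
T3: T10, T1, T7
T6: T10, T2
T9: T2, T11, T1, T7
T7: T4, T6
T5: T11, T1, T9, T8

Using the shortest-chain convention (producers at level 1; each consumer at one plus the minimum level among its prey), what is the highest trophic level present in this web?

3

Producers (level 1): T10, T2.
Following each consumer down to its lowest-level prey: T2 → T9 → T5 (levels 1 through 3).
All prey of T5 (T9 2, T11 2, T1 2, T8 3) are at level 2 or above, so T5 is at level 1 + 2 = 3.
Every consumer has at least one prey at level 2 or below, so none exceeds level 3.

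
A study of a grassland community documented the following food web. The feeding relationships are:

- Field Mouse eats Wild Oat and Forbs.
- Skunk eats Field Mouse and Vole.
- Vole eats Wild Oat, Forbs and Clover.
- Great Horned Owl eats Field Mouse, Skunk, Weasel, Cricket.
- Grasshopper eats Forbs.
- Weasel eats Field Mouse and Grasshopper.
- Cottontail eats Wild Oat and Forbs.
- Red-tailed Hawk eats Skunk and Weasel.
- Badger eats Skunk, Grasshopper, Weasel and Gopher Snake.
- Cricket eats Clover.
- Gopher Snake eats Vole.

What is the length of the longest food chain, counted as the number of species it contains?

One longest chain: Wild Oat → Field Mouse → Weasel → Badger.
It has 4 species and 3 links.

4 species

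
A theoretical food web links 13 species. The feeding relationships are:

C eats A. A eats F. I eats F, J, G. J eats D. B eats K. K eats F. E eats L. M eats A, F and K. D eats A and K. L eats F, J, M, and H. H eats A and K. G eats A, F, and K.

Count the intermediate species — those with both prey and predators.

Intermediate species (has both prey and predators): A, K, M, D, H, G, J, L.
Count: 8.

8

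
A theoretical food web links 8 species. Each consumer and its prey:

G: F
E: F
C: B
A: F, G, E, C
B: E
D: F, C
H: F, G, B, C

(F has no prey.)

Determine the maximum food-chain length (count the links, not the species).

One longest chain: F → E → B → C → A.
It has 5 species and 4 links.

4 links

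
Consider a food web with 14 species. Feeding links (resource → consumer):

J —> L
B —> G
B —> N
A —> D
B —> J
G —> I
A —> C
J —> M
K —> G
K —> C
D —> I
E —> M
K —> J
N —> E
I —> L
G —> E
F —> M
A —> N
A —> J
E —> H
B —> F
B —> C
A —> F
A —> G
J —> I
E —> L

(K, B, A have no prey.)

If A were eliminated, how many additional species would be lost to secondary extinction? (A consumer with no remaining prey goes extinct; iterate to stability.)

Remove A.
Round 1: D (all prey gone) → extinct.
No further losses. Total secondary extinctions: 1.

1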